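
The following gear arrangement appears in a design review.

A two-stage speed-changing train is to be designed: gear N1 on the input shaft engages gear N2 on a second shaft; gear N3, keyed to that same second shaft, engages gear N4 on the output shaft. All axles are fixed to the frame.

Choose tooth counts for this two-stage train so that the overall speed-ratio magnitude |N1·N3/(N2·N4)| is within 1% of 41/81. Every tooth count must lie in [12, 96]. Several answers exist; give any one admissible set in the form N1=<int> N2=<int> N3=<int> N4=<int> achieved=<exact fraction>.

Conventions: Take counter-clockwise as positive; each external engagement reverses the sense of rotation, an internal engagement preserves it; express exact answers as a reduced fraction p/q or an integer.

N1=12 N2=81 N3=41 N4=12 achieved=41/81

2-stage fixed-axis compound train for ratio 41/81
target = 41/81 in lowest terms: an exact hit needs N1·N3 = k·41 and N2·N4 = k·81 for one integer k, every count in [12, 96]; additionally prefer no 1:1 stage (N1 ≠ N2, N3 ≠ N4)
k = 1…11: no 1:1-free in-range split of k·41 and k·81 into factor pairs; take k = 12
k = 12: N1·N3 = 492 = 12·41, N2·N4 = 972 = 81·12
achieved = 12·41/(81·12) = 41/81; |achieved − target| = 0 ≤ 41/8100 ✓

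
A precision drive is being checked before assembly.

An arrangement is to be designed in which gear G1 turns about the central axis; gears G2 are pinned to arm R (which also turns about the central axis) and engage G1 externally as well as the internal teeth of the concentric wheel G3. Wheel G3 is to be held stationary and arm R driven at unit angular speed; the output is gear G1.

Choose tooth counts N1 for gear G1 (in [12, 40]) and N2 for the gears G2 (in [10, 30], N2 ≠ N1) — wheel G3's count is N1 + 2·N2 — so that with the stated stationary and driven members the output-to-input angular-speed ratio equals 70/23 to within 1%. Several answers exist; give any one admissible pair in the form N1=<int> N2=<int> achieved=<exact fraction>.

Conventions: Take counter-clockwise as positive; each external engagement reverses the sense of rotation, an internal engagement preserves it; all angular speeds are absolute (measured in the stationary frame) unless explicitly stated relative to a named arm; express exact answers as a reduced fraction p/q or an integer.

planetary set to be sized for 70/23 (Willis relation)
Willis with ω_ring = 0: ω_sun/ω_arm = (N1+N3)/N1; set equal to 70/23  ⇒  N3/N1 = 70/23 − 1 = 47/23
N3 = N1 + 2·N2  ⇒  N2/N1 = (N3/N1 − 1)/2 = (47/23 − 1)/2 = 12/23
smallest multiple with N1 ≥ 12 and N2 ≥ 10: k = 1  ⇒  N1 = 1·23 = 23, N2 = 1·12 = 12 (N1 ≤ 40, N2 ≤ 30, N2 ≠ N1 ✓), N3 = 23 + 2·12 = 47
check: (N1+N3)/N1 with N1 = 23, N3 = 47 gives 70/23; |achieved − target| = 0 ≤ 7/230 ✓

N1=23 N2=12 achieved=70/23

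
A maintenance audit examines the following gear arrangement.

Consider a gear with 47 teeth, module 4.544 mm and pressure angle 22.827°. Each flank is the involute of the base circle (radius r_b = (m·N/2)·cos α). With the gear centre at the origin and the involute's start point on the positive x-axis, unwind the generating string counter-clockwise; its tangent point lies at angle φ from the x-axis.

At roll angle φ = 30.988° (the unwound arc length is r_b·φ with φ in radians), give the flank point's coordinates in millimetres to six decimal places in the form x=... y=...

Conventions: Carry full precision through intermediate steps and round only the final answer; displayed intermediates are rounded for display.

x=111.779624 y=5.039888

single-mesh involute tooth geometry (47T wheel at module 4.544)
pitch radius r_p = m·N/2 = 4.544·47/2 = 106.784000
base radius r_b = r_p·cos α = 106.784000·cos 22.827° = 98.420724
roll angle φ = 30.988° = 0.54084263 rad
x = r_b·(cos φ + φ·sin φ) = 111.779624
y = r_b·(sin φ − φ·cos φ) = 5.039888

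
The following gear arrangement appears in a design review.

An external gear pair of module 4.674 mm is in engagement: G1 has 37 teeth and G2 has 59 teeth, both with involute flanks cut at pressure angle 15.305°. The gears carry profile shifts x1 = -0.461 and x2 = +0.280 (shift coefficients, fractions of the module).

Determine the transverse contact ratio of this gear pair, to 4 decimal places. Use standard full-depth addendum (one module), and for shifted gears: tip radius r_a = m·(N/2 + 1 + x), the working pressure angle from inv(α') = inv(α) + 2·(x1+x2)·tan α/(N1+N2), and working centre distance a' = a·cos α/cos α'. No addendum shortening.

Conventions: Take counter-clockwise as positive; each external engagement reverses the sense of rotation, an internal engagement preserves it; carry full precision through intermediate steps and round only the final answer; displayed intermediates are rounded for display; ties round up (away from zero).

2.1224

topology: single-mesh involute geometry — m = 4.674, 37T/59T pair
base radii: r_b1 = 83.402324, r_b2 = 132.992895
tip radii: r_a1 = 88.988286, r_a2 = 143.865720
inv(α') = inv(15.305°) + 2·(-0.461+0.280)·tan α/(37+59) = 0.00550826  ⇒  α' = 14.46859°
a' = a·cos α / cos α' = 224.3520·cos 15.305°/cos 14.46859° = 223.483042
action lengths: √(r_a1²−r_b1²) = 31.031716, √(r_a2²−r_b2²) = 54.865611
base pitch p_b = π·m·cos α = 14.163034
CR = (31.031716 + 54.865611 − 223.483042·sin 14.46859°)/14.163034 = 2.122444
contact ratio ≈ 2.1224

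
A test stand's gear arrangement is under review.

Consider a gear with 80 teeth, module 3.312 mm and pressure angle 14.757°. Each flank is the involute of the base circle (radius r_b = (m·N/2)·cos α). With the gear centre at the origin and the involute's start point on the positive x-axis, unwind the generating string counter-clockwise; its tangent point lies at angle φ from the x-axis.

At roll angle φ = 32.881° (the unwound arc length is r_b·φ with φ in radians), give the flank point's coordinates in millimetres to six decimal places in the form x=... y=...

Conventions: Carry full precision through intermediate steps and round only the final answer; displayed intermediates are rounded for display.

x=147.500619 y=7.808333

recognized (one wheel, involute flank): single-mesh tooth geometry, m = 3.312, N = 80
pitch radius r_p = m·N/2 = 3.312·80/2 = 132.480000
base radius r_b = r_p·cos α = 132.480000·cos 14.757° = 128.110124
roll angle φ = 32.881° = 0.57388171 rad
x = r_b·(cos φ + φ·sin φ) = 147.500619
y = r_b·(sin φ − φ·cos φ) = 7.808333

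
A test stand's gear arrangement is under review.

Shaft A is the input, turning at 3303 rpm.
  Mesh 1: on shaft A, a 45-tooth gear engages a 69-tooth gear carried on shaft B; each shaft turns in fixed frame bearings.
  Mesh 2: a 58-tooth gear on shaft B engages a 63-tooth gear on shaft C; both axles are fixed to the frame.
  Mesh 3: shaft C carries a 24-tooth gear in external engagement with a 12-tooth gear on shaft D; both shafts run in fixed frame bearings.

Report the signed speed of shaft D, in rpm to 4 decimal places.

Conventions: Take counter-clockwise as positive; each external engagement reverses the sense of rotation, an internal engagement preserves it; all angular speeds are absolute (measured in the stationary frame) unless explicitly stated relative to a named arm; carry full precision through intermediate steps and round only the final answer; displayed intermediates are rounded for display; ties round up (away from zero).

3-mesh fixed-axis compound train (all bearings frame-fixed)
mesh 1 [45T→69T]: ω = 3303.0000×45/69 = 2154.1304 rpm, sense flips to −
mesh 2 [58T→63T]: ω = 2154.1304×58/63 = 1983.1677 rpm, sense flips to +
mesh 3 [24T→12T]: ω = 1983.1677×24/12 = 3966.3354 rpm, sense flips to −
signed output speed = -3966.3354 rpm

-3966.3354 rpm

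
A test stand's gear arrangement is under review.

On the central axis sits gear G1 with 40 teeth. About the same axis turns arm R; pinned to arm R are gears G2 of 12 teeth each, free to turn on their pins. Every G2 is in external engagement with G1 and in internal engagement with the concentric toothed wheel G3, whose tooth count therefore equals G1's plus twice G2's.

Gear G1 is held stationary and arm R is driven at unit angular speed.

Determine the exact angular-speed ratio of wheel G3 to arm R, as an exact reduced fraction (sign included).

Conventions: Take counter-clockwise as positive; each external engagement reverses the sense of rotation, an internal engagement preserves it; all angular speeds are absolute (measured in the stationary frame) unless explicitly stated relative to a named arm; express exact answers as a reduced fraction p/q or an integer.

13/8

class = planetary set [G3 = 40+2·12 = 64; Willis about the carrier]
ring teeth: 40 + 2·12 = 64
40(ω_sun−ω_arm) = −64(ω_ring−ω_arm),  ω_sun = 0, ω_arm = 1
ω_ring = 1 − (40/64)(0−1) = 13/8
ω_out/ω_in = 13/8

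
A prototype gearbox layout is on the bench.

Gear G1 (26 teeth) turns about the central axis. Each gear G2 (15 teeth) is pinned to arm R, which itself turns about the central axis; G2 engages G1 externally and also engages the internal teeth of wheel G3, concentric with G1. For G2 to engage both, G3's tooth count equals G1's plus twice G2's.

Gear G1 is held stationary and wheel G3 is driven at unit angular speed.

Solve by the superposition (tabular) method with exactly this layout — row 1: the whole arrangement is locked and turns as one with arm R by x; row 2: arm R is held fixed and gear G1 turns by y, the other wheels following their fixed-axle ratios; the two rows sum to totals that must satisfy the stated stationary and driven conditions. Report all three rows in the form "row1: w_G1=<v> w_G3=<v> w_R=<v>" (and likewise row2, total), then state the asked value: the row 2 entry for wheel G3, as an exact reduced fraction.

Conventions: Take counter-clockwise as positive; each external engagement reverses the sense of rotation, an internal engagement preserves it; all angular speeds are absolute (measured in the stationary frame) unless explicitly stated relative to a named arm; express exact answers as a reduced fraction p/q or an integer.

row1: w_G1=28/41 w_G3=28/41 w_R=28/41
row2: w_G1=-28/41 w_G3=13/41 w_R=0
total: w_G1=0 w_G3=1 w_R=28/41
asked value: 13/41

class = planetary set [G3 = 26+2·15 = 56; Willis about the carrier]
row 1: whole set turns with the arm by x
row 2: sun turns y, ring = −(26/56)·y, arm 0
boundary: total ω_sun = x + y = 0 and total ω_ring = x − (26/56)·y = 1  ⇒  y = -28/41, x = 28/41
row 2 ring = −(26/56)·(-28/41) = 13/41
totals (row 1 + row 2): sun 28/41 + (-28/41) = 0, ring 28/41 + 13/41 = 1, arm 28/41 + 0 = 28/41
asked cell (row2, ring) = 13/41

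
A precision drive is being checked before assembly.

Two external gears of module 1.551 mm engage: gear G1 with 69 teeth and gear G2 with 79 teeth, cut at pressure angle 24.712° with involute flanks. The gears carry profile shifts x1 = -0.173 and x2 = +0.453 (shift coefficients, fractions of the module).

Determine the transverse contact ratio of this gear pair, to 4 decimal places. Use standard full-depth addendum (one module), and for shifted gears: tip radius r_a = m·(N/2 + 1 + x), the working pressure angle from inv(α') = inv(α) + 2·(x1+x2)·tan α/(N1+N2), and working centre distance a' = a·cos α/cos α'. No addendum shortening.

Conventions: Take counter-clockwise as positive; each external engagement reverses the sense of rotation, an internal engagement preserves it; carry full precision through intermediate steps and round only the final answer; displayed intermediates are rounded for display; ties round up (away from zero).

single-mesh involute tooth geometry (69T engaging 79T at module 1.551)
base radii: r_b1 = 48.609134, r_b2 = 55.653936
tip radii: r_a1 = 54.792177, r_a2 = 63.518103
inv(α') = inv(24.712°) + 2·(-0.173+0.453)·tan α/(69+79) = 0.03063792  ⇒  α' = 25.17322°
a' = a·cos α / cos α' = 114.7740·cos 24.712°/cos 25.17322° = 115.204504
action lengths: √(r_a1²−r_b1²) = 25.285069, √(r_a2²−r_b2²) = 30.613539
base pitch p_b = π·m·cos α = 4.426380
CR = (25.285069 + 30.613539 − 115.204504·sin 25.17322°)/4.426380 = 1.557853
contact ratio ≈ 1.5579

1.5579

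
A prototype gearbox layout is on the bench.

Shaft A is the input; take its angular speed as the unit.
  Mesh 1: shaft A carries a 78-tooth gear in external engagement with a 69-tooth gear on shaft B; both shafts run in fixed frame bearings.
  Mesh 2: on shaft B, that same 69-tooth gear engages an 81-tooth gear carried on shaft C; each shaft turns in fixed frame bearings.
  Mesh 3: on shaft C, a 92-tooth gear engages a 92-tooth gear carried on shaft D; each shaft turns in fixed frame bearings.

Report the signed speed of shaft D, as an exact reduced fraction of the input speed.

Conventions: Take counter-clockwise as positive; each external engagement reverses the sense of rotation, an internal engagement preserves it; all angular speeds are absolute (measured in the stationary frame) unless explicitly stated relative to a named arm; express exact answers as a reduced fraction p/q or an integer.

-26/27

3-mesh fixed-axis compound train (all bearings frame-fixed)
mesh 1 [78T→69T]: |ω|/ω_in = 1×78/69 = 26/23, sense flips to −
mesh 2 [69T→81T]: |ω|/ω_in = (26/23)×69/81 = 26/27, sense flips to +
mesh 3 [92T→92T]: |ω|/ω_in = (26/27)×92/92 = 26/27, sense flips to −
signed output speed (× input speed) = -26/27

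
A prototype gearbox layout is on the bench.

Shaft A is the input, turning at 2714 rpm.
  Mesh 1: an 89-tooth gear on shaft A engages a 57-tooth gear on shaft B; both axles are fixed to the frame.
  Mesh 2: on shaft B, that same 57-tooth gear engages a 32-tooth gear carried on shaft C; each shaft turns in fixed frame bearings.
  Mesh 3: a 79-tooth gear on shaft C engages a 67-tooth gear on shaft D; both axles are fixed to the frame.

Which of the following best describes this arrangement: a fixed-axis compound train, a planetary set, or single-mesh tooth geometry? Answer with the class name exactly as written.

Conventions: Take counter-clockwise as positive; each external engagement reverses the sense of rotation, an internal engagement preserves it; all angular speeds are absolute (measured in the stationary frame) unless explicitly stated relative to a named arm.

fixed-axis compound train

recognized (4 fixed axles, 3 meshes): fixed-axis compound train
classification: fixed-axis compound train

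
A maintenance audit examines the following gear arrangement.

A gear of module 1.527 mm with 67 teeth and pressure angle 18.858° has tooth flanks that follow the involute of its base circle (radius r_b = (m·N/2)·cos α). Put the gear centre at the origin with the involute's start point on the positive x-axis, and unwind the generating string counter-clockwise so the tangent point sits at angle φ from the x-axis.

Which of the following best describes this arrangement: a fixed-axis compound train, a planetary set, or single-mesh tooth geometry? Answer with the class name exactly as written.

topology: single-mesh involute geometry — m = 1.527, N = 67
classification: single-mesh tooth geometry

single-mesh tooth geometry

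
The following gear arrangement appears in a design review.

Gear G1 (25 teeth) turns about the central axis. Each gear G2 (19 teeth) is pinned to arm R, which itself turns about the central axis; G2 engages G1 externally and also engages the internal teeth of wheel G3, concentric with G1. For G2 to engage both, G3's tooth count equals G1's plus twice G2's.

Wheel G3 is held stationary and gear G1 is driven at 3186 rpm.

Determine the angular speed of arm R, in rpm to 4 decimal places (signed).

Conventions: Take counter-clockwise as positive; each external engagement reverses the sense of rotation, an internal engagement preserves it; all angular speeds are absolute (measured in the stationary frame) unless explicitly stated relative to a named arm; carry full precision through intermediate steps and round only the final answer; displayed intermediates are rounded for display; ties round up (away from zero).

recognized (axles ride arm R): planetary set, 25/19/63 teeth
normalise by the input: solve with ω_sun = 1, then scale by 3186 rpm
ring teeth: 25 + 2·19 = 63
25(ω_sun−ω_arm) = −63(ω_ring−ω_arm),  ω_ring = 0, ω_sun = 1
25(1−ω_arm) = −63(0−ω_arm)  ⇒  88·ω_arm = 25  ⇒  ω_arm = 25/88
scale: ω_arm = 25/88 × 3186 rpm = +905.1136 rpm

+905.1136 rpm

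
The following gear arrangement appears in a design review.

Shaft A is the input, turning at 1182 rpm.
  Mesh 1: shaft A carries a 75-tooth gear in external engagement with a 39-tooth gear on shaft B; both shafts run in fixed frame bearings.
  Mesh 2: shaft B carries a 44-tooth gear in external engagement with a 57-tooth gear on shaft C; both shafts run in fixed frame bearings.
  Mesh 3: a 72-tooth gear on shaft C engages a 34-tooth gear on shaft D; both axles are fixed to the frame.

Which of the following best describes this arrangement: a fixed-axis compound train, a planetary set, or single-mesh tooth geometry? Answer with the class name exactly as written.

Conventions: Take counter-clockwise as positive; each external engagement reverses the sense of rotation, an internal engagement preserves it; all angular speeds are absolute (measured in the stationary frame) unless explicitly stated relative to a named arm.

fixed-axis compound train

topology: fixed-axis compound train — 3 meshes, A→D
classification: fixed-axis compound train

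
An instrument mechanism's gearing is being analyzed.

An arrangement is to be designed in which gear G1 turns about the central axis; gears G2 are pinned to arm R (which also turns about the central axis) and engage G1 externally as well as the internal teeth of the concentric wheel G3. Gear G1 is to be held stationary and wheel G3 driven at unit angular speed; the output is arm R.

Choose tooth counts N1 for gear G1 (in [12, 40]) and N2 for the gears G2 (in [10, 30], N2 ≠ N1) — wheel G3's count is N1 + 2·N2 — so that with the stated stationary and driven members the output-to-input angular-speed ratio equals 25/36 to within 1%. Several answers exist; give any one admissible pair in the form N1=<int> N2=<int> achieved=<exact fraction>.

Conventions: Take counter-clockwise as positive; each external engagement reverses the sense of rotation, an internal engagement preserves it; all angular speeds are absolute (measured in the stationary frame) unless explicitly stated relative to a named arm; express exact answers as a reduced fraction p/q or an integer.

planetary set to be sized for 25/36 (Willis relation)
Willis with ω_sun = 0: ω_arm/ω_ring = N3/(N1+N3); set equal to 25/36  ⇒  N3/N1 = (25/36)/(1 − 25/36) = 25/11
N3 = N1 + 2·N2  ⇒  N2/N1 = (N3/N1 − 1)/2 = (25/11 − 1)/2 = 7/11
smallest multiple with N1 ≥ 12 and N2 ≥ 10: k = 2  ⇒  N1 = 2·11 = 22, N2 = 2·7 = 14 (N1 ≤ 40, N2 ≤ 30, N2 ≠ N1 ✓), N3 = 22 + 2·14 = 50
check: N3/(N1+N3) with N1 = 22, N3 = 50 gives 25/36; |achieved − target| = 0 ≤ 1/144 ✓

N1=22 N2=14 achieved=25/36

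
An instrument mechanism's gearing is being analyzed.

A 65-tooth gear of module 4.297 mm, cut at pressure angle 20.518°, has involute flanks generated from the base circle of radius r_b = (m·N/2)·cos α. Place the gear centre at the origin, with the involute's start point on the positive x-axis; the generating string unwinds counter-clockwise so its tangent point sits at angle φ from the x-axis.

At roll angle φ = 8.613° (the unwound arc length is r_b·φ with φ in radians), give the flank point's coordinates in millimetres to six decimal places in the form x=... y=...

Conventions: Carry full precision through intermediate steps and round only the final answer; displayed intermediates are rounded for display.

class = single-mesh tooth geometry [base-circle involute, m = 4.297, 65T]
pitch radius r_p = m·N/2 = 4.297·65/2 = 139.652500
base radius r_b = r_p·cos α = 139.652500·cos 20.518° = 130.793242
roll angle φ = 8.613° = 0.15032521 rad
x = r_b·(cos φ + φ·sin φ) = 132.262715
y = r_b·(sin φ − φ·cos φ) = 0.147767

x=132.262715 y=0.147767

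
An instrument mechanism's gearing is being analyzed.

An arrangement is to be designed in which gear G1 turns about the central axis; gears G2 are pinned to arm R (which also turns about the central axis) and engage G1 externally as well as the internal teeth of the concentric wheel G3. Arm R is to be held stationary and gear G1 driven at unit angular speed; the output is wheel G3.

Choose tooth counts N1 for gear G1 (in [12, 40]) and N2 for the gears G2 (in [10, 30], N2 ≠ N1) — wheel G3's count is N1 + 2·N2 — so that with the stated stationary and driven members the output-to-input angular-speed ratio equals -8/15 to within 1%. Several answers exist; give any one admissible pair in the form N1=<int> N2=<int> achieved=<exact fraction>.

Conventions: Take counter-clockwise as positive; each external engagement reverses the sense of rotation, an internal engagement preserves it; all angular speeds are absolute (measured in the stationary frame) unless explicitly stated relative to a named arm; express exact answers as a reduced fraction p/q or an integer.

planetary set to be sized for -8/15 (Willis relation)
Willis with ω_arm = 0: ω_ring/ω_sun = −N1/N3; set equal to -8/15  ⇒  N3/N1 = −1/(-8/15) = 15/8
N3 = N1 + 2·N2  ⇒  N2/N1 = (N3/N1 − 1)/2 = (15/8 − 1)/2 = 7/16
smallest multiple with N1 ≥ 12 and N2 ≥ 10: k = 2  ⇒  N1 = 2·16 = 32, N2 = 2·7 = 14 (N1 ≤ 40, N2 ≤ 30, N2 ≠ N1 ✓), N3 = 32 + 2·14 = 60
check: −N1/N3 with N1 = 32, N3 = 60 gives -8/15; |achieved − target| = 0 ≤ 2/375 ✓

N1=32 N2=14 achieved=-8/15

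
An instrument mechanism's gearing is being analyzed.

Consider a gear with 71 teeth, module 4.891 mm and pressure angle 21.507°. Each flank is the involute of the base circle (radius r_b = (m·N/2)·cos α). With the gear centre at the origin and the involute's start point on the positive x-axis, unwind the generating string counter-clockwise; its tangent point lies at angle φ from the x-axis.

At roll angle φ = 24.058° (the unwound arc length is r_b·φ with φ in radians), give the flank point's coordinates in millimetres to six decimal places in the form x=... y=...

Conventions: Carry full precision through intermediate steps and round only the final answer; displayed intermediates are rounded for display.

recognized (one wheel, involute flank): single-mesh tooth geometry, m = 4.891, N = 71
pitch radius r_p = m·N/2 = 4.891·71/2 = 173.630500
base radius r_b = r_p·cos α = 173.630500·cos 21.507° = 161.541092
roll angle φ = 24.058° = 0.41989131 rad
x = r_b·(cos φ + φ·sin φ) = 175.160081
y = r_b·(sin φ − φ·cos φ) = 3.916481

x=175.160081 y=3.916481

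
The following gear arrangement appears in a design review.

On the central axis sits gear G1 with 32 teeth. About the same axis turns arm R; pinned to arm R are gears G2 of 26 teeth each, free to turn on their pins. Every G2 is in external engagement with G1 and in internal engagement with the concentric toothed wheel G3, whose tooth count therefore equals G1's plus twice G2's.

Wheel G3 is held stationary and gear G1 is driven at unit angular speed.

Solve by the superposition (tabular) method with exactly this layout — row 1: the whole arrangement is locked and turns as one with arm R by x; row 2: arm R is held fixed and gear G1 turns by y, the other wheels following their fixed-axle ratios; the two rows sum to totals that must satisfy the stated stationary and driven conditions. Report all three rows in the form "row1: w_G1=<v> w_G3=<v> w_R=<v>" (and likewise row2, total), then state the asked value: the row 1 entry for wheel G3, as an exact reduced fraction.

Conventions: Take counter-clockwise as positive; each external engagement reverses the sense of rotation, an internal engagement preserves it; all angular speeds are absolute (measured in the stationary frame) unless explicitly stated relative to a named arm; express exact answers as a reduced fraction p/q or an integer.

class = planetary set [G3 = 32+2·26 = 84; Willis about the carrier]
row 1 (train locked, turned with arm): all members turn x
row 2: sun turns y, ring = −(32/84)·y, arm 0
boundary: total ω_ring = x − (32/84)·y = 0 and total ω_sun = x + y = 1  ⇒  y = 21/29, x = 8/29
row 2 ring = −(32/84)·21/29 = -8/29
totals (row 1 + row 2): sun 8/29 + 21/29 = 1, ring 8/29 + (-8/29) = 0, arm 8/29 + 0 = 8/29
asked cell (row1, ring) = 8/29

row1: w_G1=8/29 w_G3=8/29 w_R=8/29
row2: w_G1=21/29 w_G3=-8/29 w_R=0
total: w_G1=1 w_G3=0 w_R=8/29
asked value: 8/29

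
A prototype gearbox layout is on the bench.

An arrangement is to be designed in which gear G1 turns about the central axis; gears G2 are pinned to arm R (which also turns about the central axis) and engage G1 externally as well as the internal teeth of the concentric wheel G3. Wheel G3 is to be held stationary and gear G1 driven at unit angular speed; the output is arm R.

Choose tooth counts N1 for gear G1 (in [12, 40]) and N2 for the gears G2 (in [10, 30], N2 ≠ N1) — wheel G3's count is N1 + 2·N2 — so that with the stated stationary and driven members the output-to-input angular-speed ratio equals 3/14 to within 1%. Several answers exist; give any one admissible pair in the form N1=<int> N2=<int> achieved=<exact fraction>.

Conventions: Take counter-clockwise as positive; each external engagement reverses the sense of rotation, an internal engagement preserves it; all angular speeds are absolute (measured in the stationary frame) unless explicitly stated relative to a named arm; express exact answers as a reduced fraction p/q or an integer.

N1=12 N2=16 achieved=3/14

planetary set to be sized for 3/14 (Willis relation)
Willis with ω_ring = 0: ω_arm/ω_sun = N1/(N1+N3); set equal to 3/14  ⇒  N3/N1 = 1/(3/14) − 1 = 11/3
N3 = N1 + 2·N2  ⇒  N2/N1 = (N3/N1 − 1)/2 = (11/3 − 1)/2 = 4/3
smallest multiple with N1 ≥ 12 and N2 ≥ 10: k = 4  ⇒  N1 = 4·3 = 12, N2 = 4·4 = 16 (N1 ≤ 40, N2 ≤ 30, N2 ≠ N1 ✓), N3 = 12 + 2·16 = 44
check: N1/(N1+N3) with N1 = 12, N3 = 44 gives 3/14; |achieved − target| = 0 ≤ 3/1400 ✓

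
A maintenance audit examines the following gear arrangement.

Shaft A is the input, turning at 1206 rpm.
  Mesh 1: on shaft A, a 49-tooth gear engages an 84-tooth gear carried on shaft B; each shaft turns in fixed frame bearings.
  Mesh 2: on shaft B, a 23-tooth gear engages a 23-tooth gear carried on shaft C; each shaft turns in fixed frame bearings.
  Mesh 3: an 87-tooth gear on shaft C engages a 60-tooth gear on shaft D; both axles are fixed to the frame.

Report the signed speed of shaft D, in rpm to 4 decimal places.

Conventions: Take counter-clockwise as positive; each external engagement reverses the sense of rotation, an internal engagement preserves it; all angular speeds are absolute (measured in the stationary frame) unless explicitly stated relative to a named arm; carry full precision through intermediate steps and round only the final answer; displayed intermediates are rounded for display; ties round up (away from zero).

-1020.0750 rpm

recognized (4 fixed axles, 3 meshes): fixed-axis compound train
mesh 1 [49T→84T]: ω = 1206.0000×49/84 = 703.5000 rpm, sense flips to −
mesh 2 [23T→23T]: ω = 703.5000×23/23 = 703.5000 rpm, sense flips to +
mesh 3 [87T→60T]: ω = 703.5000×87/60 = 1020.0750 rpm, sense flips to −
signed output speed = -1020.0750 rpm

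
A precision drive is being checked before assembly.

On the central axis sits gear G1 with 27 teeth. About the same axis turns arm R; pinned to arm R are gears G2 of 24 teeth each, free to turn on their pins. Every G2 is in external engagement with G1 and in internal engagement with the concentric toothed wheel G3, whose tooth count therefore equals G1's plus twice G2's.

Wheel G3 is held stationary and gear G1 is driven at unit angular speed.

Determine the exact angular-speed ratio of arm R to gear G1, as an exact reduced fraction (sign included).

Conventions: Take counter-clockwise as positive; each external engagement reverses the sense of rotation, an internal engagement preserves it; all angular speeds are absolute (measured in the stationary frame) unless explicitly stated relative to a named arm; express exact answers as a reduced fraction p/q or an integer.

9/34

topology: planetary set — G1 27T / G2 24T / G3 75T, arm = carrier (Willis)
ring teeth: 27 + 2·24 = 75
27(ω_sun−ω_arm) = −75(ω_ring−ω_arm),  ω_ring = 0, ω_sun = 1
27(1−ω_arm) = −75(0−ω_arm)  ⇒  102·ω_arm = 27  ⇒  ω_arm = 9/34
ω_out/ω_in = 9/34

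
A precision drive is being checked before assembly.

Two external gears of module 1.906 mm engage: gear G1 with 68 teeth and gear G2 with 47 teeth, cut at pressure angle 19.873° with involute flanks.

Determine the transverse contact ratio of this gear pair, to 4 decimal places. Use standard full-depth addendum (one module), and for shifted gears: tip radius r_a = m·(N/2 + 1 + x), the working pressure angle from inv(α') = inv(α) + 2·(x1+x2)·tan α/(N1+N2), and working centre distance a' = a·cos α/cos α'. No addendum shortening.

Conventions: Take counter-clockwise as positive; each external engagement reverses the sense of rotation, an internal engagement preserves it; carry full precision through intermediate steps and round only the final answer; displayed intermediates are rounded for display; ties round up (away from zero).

topology: single-mesh involute geometry — m = 1.906, 68T/47T pair
base radii: r_b1 = 60.944820, r_b2 = 42.123625
tip radii: r_a1 = 66.710000, r_a2 = 46.697000
no profile shift: α' = α, a' = a
action lengths: √(r_a1²−r_b1²) = 27.128455, √(r_a2²−r_b2²) = 20.154652
base pitch p_b = π·m·cos α = 5.631288
CR = (27.128455 + 20.154652 − 109.595000·sin 19.87300°)/5.631288 = 1.780725
contact ratio ≈ 1.7807

1.7807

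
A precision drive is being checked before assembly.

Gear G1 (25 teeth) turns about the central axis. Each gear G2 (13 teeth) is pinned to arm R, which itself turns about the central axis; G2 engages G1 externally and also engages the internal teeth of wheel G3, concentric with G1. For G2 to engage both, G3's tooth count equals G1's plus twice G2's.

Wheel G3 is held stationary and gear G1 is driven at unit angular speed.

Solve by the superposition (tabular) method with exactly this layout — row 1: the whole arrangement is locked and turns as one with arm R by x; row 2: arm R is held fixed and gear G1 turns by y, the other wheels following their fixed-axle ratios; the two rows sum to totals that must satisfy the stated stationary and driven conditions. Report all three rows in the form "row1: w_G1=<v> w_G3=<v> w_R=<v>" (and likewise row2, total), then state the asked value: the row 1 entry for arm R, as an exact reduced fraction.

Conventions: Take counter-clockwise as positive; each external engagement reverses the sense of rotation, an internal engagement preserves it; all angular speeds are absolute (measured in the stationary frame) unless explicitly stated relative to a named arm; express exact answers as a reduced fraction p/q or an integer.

row1: w_G1=25/76 w_G3=25/76 w_R=25/76
row2: w_G1=51/76 w_G3=-25/76 w_R=0
total: w_G1=1 w_G3=0 w_R=25/76
asked value: 25/76

recognized (axles ride arm R): planetary set, 25/13/51 teeth
row 1 — lock + rotate with arm: ω_sun = ω_ring = ω_arm = x
superposition row 2 [arm held]: sun y, ring −(25/51)·y, arm 0
boundary: total ω_ring = x − (25/51)·y = 0 and total ω_sun = x + y = 1  ⇒  y = 51/76, x = 25/76
row 2 ring = −(25/51)·51/76 = -25/76
totals (row 1 + row 2): sun 25/76 + 51/76 = 1, ring 25/76 + (-25/76) = 0, arm 25/76 + 0 = 25/76
asked cell (row1, arm) = 25/76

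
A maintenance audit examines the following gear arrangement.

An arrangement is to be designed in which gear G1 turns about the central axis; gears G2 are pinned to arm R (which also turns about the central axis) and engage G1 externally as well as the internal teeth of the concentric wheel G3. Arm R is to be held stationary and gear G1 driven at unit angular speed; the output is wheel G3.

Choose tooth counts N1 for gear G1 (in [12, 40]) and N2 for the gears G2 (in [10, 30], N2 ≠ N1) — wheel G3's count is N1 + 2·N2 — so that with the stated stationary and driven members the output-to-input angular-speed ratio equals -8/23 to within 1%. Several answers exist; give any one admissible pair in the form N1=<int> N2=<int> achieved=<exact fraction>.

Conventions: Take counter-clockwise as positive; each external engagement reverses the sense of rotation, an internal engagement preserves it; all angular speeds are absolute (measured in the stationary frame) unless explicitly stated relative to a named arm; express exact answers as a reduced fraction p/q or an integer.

class = planetary set [ratio -8/23 wanted; Willis about the carrier]
Willis with ω_arm = 0: ω_ring/ω_sun = −N1/N3; set equal to -8/23  ⇒  N3/N1 = −1/(-8/23) = 23/8
N3 = N1 + 2·N2  ⇒  N2/N1 = (N3/N1 − 1)/2 = (23/8 − 1)/2 = 15/16
smallest multiple with N1 ≥ 12 and N2 ≥ 10: k = 1  ⇒  N1 = 1·16 = 16, N2 = 1·15 = 15 (N1 ≤ 40, N2 ≤ 30, N2 ≠ N1 ✓), N3 = 16 + 2·15 = 46
check: −N1/N3 with N1 = 16, N3 = 46 gives -8/23; |achieved − target| = 0 ≤ 2/575 ✓

N1=16 N2=15 achieved=-8/23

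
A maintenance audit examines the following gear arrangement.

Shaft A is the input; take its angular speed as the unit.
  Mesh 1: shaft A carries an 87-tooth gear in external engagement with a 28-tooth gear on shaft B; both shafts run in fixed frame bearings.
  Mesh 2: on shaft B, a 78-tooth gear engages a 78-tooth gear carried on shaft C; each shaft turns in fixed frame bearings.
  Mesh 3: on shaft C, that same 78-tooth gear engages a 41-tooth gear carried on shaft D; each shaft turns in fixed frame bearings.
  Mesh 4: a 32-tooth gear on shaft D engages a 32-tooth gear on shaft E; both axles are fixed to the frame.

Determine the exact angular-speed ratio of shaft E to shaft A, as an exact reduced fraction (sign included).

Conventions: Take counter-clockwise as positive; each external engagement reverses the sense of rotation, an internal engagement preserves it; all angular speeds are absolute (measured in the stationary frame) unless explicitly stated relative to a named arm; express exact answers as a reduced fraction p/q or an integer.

class = fixed-axis compound train [4 meshes; 4 ratios multiply, 4 sense flips]
mesh 1 [87T→28T]: running ratio 87/28, sense −
mesh 2 [78T→78T]: running ratio 87/28, sense +
mesh 3 [78T→41T]: running ratio 3393/574, sense −
mesh 4 [32T→32T]: running ratio 3393/574, sense +
ω_out/ω_in = 3393/574

3393/574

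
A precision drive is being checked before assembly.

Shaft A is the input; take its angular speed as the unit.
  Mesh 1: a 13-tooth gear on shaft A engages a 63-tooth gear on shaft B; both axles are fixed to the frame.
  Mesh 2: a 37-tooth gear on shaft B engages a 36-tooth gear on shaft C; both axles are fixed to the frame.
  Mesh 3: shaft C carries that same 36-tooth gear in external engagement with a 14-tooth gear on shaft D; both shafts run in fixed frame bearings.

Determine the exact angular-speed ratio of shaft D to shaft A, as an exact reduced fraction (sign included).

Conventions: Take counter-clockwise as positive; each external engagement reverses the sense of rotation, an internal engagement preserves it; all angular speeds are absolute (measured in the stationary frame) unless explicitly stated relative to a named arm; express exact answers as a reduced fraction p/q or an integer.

-481/882

class = fixed-axis compound train [3 meshes; 3 ratios multiply, 3 sense flips]
mesh 1 [13T→63T]: running ratio 13/63, sense −
mesh 2 [37T→36T]: running ratio 481/2268, sense +
mesh 3 [36T→14T]: running ratio 481/882, sense −
ω_out/ω_in = -481/882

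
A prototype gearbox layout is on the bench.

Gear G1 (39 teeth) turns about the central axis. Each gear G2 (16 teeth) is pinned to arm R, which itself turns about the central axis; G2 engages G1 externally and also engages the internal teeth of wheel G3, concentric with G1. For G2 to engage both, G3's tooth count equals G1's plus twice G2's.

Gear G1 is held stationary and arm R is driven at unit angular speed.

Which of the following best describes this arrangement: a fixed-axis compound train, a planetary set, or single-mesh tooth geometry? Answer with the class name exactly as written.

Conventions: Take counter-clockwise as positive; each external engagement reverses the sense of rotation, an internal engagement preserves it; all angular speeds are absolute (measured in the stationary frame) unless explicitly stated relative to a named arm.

planetary set (39T centre, 16T on arm, 71T internal) — Willis relation
classification: planetary set

planetary set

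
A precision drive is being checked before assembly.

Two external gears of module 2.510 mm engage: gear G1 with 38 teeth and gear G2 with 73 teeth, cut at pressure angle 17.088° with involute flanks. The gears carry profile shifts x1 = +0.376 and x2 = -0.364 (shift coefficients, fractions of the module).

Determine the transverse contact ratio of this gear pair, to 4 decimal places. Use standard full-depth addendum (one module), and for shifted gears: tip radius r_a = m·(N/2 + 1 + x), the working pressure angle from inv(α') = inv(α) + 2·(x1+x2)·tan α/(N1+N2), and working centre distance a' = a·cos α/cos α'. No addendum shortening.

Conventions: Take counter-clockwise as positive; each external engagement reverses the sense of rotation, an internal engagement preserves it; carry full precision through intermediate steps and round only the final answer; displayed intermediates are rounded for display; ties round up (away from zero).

1.8689

recognized (one external pair, fixed centres): single-mesh tooth geometry, m = 2.510, N1 = 38, N2 = 73
base radii: r_b1 = 45.584705, r_b2 = 87.570617
tip radii: r_a1 = 51.143760, r_a2 = 93.211360
inv(α') = inv(17.088°) + 2·(+0.376-0.364)·tan α/(38+73) = 0.00923553  ⇒  α' = 17.12820°
a' = a·cos α / cos α' = 139.3050·cos 17.088°/cos 17.12820° = 139.335086
action lengths: √(r_a1²−r_b1²) = 23.188766, √(r_a2²−r_b2²) = 31.933441
base pitch p_b = π·m·cos α = 7.537293
CR = (23.188766 + 31.933441 − 139.335086·sin 17.12820°)/7.537293 = 1.868912
contact ratio ≈ 1.8689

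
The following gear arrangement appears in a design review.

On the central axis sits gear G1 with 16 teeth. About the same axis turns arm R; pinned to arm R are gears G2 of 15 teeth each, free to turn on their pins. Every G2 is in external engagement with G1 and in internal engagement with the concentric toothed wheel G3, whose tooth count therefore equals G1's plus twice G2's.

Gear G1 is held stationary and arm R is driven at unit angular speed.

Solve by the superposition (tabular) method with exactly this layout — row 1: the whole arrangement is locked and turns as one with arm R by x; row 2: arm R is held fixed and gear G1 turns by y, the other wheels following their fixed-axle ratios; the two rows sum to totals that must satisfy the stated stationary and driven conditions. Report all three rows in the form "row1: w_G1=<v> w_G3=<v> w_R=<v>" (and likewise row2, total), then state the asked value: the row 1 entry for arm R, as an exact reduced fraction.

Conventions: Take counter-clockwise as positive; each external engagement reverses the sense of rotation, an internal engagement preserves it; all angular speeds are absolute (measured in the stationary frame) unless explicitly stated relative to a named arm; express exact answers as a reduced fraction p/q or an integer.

recognized (axles ride arm R): planetary set, 16/15/46 teeth
row 1 — lock + rotate with arm: ω_sun = ω_ring = ω_arm = x
row 2: sun turns y, ring = −(16/46)·y, arm 0
boundary: total ω_sun = x + y = 0 and total ω_arm = x = 1  ⇒  y = -1, x = 1
row 2 ring = −(16/46)·(-1) = 8/23
totals (row 1 + row 2): sun 1 + (-1) = 0, ring 1 + 8/23 = 31/23, arm 1 + 0 = 1
asked cell (row1, arm) = 1

row1: w_G1=1 w_G3=1 w_R=1
row2: w_G1=-1 w_G3=8/23 w_R=0
total: w_G1=0 w_G3=31/23 w_R=1
asked value: 1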